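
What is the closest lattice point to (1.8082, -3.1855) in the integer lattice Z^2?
(2, -3)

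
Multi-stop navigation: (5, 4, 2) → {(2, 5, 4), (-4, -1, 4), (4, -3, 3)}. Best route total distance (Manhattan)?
28
(one optimal route: (5, 4, 2) → (2, 5, 4) → (4, -3, 3) → (-4, -1, 4))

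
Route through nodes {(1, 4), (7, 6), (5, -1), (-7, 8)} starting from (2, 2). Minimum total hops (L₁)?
35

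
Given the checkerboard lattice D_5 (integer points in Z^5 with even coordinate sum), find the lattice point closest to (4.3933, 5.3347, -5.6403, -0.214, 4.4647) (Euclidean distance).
(4, 5, -6, 0, 5)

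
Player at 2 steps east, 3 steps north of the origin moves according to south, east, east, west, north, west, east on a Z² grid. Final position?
(3, 3)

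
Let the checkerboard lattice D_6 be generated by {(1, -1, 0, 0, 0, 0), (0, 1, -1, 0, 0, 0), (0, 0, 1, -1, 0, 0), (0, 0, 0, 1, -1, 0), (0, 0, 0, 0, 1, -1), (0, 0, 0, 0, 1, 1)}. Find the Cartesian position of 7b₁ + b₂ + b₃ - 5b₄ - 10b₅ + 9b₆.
(7, -6, 0, -6, 4, 19)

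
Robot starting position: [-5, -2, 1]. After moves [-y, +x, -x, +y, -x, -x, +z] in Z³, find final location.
(-7, -2, 2)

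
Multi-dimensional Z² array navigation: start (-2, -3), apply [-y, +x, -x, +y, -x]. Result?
(-3, -3)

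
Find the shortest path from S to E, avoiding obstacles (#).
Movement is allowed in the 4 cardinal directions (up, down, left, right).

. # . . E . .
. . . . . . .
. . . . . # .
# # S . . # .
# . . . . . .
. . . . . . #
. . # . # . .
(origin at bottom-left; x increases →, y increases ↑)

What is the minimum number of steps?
5
(one shortest path: (2, 3) → (3, 3) → (4, 3) → (4, 4) → (4, 5) → (4, 6))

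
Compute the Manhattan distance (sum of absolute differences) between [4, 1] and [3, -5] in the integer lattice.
7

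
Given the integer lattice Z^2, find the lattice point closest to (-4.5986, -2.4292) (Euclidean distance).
(-5, -2)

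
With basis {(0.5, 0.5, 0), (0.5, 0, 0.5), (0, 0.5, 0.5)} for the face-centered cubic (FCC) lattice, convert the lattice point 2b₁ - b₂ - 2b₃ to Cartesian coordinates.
(0.5, 0, -1.5)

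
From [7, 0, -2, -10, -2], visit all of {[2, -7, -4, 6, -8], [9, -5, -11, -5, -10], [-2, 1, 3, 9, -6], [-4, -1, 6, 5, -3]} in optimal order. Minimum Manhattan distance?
96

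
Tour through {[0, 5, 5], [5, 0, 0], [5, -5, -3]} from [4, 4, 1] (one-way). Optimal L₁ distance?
32
(one optimal route: (4, 4, 1) → (0, 5, 5) → (5, 0, 0) → (5, -5, -3))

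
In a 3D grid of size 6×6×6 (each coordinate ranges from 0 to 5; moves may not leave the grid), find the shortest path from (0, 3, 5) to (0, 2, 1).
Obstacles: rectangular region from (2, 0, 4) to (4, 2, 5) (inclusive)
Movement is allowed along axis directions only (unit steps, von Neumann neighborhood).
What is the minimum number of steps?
5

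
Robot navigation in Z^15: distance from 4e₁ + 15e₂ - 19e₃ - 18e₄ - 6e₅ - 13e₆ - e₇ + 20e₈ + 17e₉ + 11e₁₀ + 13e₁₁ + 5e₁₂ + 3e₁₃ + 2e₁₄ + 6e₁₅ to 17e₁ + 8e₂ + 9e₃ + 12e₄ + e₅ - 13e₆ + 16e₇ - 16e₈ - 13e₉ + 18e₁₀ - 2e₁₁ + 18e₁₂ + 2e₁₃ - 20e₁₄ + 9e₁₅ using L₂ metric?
73.3008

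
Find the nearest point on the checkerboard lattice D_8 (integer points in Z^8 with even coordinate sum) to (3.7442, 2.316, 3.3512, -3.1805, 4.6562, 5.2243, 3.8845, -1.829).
(4, 2, 3, -3, 5, 5, 4, -2)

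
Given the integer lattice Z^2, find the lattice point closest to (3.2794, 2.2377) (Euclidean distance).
(3, 2)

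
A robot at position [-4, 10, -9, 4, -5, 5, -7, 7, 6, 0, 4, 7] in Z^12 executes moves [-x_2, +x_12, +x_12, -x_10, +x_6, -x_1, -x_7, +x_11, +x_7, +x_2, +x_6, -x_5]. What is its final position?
(-5, 10, -9, 4, -6, 7, -7, 7, 6, -1, 5, 9)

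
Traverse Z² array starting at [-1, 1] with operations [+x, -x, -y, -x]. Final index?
(-2, 0)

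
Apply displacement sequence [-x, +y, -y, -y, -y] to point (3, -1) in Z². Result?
(2, -3)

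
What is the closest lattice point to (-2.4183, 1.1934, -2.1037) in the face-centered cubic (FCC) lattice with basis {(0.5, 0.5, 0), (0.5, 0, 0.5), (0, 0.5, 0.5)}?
(-2.5, 1.5, -2)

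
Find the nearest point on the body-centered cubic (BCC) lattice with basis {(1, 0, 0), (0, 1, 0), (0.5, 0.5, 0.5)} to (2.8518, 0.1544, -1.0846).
(3, 0, -1)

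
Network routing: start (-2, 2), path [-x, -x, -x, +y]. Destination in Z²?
(-5, 3)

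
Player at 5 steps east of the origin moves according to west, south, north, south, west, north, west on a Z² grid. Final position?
(2, 0)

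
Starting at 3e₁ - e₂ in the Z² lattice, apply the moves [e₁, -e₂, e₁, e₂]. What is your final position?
(5, -1)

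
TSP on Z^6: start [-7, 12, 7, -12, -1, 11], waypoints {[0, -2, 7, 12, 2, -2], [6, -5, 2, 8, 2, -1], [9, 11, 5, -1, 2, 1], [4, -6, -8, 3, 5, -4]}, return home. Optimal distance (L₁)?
194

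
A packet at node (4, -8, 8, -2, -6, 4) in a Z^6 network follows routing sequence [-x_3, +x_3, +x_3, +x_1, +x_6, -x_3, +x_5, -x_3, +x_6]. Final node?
(5, -8, 7, -2, -5, 6)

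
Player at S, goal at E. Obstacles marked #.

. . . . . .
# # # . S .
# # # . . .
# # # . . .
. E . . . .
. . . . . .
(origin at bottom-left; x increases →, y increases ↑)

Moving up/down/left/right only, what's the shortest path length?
6
(one shortest path: (4, 4) → (3, 4) → (3, 3) → (3, 2) → (3, 1) → (2, 1) → (1, 1))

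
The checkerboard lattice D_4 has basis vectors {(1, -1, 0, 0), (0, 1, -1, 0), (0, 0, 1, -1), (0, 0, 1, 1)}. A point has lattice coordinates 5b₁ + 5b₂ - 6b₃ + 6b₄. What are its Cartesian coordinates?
(5, 0, -5, 12)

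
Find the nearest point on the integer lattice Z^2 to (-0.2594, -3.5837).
(0, -4)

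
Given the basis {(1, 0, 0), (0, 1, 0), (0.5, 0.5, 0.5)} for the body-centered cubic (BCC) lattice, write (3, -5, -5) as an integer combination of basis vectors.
8b₁ - 10b₃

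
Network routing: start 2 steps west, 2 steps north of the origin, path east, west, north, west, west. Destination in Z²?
(-4, 3)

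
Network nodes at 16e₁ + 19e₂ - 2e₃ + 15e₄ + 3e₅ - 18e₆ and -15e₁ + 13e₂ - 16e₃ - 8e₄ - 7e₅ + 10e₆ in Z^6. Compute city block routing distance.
112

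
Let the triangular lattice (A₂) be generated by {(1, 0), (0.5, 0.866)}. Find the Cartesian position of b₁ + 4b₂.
(3, 3.464)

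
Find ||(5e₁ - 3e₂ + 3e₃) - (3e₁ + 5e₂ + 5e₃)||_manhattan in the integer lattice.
12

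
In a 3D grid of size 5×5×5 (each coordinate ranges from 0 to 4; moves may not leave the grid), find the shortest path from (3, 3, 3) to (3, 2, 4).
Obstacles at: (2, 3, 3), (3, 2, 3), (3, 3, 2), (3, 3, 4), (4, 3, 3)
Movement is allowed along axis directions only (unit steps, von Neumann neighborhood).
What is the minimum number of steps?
6
(one shortest path: (3, 3, 3) → (3, 4, 3) → (2, 4, 3) → (2, 4, 4) → (2, 3, 4) → (2, 2, 4) → (3, 2, 4))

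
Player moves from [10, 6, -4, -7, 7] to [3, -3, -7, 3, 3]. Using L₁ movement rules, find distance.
33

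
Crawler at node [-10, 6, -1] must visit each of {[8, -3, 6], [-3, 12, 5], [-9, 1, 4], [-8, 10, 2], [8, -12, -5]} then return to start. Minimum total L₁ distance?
116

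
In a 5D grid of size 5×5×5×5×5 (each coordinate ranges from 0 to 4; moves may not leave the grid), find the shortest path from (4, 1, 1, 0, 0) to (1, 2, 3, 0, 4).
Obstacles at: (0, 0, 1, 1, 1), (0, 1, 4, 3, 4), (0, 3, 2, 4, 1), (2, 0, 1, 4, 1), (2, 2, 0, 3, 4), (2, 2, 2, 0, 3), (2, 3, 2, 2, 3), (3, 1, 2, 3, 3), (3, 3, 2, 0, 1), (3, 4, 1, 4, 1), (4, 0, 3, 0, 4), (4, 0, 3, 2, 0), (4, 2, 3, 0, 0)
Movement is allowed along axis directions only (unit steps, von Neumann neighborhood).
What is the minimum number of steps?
10
(one shortest path: (4, 1, 1, 0, 0) → (3, 1, 1, 0, 0) → (2, 1, 1, 0, 0) → (1, 1, 1, 0, 0) → (1, 2, 1, 0, 0) → (1, 2, 2, 0, 0) → (1, 2, 3, 0, 0) → (1, 2, 3, 0, 1) → (1, 2, 3, 0, 2) → (1, 2, 3, 0, 3) → (1, 2, 3, 0, 4))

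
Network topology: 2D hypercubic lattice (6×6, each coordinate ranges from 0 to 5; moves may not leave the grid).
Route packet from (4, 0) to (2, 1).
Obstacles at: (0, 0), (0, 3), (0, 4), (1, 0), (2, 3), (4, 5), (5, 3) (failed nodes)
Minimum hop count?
3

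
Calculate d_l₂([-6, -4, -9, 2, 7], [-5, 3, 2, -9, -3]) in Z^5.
19.799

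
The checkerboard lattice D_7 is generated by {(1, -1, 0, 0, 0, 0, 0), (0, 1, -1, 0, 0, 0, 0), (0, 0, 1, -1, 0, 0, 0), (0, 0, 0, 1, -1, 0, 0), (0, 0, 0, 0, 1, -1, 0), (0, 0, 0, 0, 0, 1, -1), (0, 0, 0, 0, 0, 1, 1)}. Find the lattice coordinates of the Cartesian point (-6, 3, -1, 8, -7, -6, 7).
-6b₁ - 3b₂ - 4b₃ + 4b₄ - 3b₅ - 8b₆ - b₇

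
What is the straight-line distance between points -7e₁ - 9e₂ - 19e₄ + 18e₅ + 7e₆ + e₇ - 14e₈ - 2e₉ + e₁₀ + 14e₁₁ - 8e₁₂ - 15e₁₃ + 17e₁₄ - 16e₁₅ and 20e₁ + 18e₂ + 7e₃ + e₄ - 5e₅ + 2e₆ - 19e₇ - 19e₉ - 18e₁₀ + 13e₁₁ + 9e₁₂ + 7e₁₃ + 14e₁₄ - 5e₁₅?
67.9043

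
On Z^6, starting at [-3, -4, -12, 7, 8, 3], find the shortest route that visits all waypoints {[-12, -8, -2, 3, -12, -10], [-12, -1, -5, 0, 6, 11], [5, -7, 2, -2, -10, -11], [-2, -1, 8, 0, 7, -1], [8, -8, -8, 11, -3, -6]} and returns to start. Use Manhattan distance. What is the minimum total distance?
236
(one optimal route: (-3, -4, -12, 7, 8, 3) → (-2, -1, 8, 0, 7, -1) → (-12, -1, -5, 0, 6, 11) → (-12, -8, -2, 3, -12, -10) → (5, -7, 2, -2, -10, -11) → (8, -8, -8, 11, -3, -6) → (-3, -4, -12, 7, 8, 3))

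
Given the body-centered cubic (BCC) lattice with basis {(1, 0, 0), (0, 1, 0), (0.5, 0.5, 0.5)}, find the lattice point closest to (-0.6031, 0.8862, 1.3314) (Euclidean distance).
(-0.5, 0.5, 1.5)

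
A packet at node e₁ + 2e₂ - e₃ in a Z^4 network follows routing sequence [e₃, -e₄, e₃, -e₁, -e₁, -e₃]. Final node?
(-1, 2, 0, -1)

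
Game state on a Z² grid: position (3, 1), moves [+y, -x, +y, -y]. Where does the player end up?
(2, 2)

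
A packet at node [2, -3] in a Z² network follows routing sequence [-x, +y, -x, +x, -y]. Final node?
(1, -3)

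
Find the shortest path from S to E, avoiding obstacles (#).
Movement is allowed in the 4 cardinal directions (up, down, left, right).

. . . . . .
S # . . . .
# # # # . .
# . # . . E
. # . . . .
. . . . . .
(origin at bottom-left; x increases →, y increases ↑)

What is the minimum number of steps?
9
(one shortest path: (0, 4) → (0, 5) → (1, 5) → (2, 5) → (3, 5) → (4, 5) → (5, 5) → (5, 4) → (5, 3) → (5, 2))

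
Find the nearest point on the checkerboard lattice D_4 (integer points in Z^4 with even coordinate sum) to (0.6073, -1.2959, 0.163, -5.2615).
(0, -1, 0, -5)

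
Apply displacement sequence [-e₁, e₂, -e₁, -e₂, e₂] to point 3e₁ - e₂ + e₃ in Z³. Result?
(1, 0, 1)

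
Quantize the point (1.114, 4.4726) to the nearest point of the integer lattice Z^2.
(1, 4)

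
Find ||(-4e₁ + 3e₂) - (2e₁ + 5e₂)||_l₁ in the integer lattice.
8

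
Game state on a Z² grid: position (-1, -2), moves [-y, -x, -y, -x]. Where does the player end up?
(-3, -4)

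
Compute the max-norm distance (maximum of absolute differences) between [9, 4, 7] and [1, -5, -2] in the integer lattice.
9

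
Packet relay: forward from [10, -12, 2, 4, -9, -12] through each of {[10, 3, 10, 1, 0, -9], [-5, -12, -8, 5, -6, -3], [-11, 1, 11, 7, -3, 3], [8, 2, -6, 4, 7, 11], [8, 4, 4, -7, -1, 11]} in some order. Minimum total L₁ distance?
201
(one optimal route: (10, -12, 2, 4, -9, -12) → (-5, -12, -8, 5, -6, -3) → (-11, 1, 11, 7, -3, 3) → (10, 3, 10, 1, 0, -9) → (8, 4, 4, -7, -1, 11) → (8, 2, -6, 4, 7, 11))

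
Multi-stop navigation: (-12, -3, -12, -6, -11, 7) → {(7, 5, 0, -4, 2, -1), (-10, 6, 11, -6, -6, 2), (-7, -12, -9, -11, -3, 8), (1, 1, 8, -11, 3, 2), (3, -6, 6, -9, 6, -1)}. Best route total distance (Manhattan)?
168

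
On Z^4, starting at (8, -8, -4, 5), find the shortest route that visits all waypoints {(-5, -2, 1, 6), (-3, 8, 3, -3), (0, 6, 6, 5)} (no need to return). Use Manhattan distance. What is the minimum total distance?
60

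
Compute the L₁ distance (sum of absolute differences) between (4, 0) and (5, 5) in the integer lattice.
6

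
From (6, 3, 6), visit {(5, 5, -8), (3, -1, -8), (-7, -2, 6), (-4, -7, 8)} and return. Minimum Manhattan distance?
82
(one optimal route: (6, 3, 6) → (5, 5, -8) → (3, -1, -8) → (-7, -2, 6) → (-4, -7, 8) → (6, 3, 6))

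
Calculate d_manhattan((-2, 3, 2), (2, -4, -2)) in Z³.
15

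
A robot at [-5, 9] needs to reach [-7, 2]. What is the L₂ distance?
7.28011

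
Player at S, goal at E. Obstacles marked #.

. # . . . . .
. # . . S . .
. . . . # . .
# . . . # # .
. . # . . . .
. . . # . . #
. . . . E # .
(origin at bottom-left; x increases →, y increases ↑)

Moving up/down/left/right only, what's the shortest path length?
7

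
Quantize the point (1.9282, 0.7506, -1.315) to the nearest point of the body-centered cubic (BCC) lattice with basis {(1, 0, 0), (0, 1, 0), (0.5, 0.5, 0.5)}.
(2, 1, -1)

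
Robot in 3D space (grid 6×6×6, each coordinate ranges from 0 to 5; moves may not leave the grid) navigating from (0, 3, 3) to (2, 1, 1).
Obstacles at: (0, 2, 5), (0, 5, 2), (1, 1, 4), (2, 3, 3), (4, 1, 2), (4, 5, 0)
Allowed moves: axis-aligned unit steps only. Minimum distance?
6
(one shortest path: (0, 3, 3) → (1, 3, 3) → (1, 2, 3) → (2, 2, 3) → (2, 1, 3) → (2, 1, 2) → (2, 1, 1))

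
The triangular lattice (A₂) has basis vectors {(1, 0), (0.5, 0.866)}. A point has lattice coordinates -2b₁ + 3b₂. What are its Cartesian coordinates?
(-0.5, 2.598)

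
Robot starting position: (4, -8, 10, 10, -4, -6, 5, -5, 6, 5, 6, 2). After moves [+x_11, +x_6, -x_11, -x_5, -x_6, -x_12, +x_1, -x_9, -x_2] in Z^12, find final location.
(5, -9, 10, 10, -5, -6, 5, -5, 5, 5, 6, 1)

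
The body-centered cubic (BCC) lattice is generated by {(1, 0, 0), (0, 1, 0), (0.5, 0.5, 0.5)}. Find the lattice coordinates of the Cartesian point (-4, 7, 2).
-6b₁ + 5b₂ + 4b₃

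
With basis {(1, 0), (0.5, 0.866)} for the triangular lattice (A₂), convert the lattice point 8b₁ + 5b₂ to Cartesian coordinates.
(10.5, 4.33)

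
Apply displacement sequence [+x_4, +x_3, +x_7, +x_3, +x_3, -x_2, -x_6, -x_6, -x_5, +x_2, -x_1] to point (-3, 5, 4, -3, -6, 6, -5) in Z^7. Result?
(-4, 5, 7, -2, -7, 4, -4)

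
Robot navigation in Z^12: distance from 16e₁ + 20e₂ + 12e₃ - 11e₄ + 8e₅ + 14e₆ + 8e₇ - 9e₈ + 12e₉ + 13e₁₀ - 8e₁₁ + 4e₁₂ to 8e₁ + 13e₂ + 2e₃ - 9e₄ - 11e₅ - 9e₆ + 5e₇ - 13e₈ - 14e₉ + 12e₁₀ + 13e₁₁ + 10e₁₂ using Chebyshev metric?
26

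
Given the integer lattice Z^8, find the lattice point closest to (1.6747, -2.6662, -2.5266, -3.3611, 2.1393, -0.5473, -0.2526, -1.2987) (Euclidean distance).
(2, -3, -3, -3, 2, -1, 0, -1)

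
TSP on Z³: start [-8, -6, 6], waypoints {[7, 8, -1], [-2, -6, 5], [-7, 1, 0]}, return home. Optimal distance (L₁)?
72
(one optimal route: (-8, -6, 6) → (-2, -6, 5) → (7, 8, -1) → (-7, 1, 0) → (-8, -6, 6))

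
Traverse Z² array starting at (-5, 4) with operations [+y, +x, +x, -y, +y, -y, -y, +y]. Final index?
(-3, 4)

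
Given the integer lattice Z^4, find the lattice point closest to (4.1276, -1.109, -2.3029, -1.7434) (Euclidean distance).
(4, -1, -2, -2)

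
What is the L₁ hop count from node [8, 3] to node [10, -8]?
13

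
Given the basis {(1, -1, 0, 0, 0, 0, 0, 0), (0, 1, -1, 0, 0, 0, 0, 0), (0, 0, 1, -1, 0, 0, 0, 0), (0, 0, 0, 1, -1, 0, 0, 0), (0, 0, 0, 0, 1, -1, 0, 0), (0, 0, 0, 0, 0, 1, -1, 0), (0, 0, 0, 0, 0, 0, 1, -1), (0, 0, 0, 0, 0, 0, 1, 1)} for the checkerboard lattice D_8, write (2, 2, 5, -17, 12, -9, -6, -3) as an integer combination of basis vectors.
2b₁ + 4b₂ + 9b₃ - 8b₄ + 4b₅ - 5b₆ - 4b₇ - 7b₈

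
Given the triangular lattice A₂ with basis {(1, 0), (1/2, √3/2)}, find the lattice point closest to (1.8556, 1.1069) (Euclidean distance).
(1.5, 0.866)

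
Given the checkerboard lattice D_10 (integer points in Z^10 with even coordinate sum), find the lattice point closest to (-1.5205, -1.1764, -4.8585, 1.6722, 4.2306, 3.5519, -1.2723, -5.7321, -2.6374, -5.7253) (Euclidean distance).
(-2, -1, -5, 2, 4, 4, -1, -6, -3, -6)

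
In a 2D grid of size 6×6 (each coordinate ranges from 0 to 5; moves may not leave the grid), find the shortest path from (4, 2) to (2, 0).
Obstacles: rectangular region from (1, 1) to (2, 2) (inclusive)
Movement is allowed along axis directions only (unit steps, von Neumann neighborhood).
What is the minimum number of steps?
4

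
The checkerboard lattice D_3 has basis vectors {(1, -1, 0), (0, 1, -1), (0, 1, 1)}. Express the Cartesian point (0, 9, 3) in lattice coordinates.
3b₂ + 6b₃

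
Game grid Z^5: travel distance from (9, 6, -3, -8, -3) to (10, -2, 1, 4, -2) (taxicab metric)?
26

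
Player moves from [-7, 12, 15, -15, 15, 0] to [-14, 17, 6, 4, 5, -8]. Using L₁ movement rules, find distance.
58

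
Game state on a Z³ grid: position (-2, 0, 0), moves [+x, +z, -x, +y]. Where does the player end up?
(-2, 1, 1)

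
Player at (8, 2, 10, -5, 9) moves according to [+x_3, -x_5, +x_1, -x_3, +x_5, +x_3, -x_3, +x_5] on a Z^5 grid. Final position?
(9, 2, 10, -5, 10)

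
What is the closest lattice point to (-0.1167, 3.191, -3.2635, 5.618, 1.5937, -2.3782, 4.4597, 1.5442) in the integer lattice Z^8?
(0, 3, -3, 6, 2, -2, 4, 2)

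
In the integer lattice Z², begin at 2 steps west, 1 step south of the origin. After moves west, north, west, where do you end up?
(-4, 0)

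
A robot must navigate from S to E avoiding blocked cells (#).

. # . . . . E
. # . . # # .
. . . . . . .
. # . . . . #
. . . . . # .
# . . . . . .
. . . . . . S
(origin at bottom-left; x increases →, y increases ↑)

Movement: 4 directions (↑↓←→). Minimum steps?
10
(one shortest path: (6, 0) → (5, 0) → (4, 0) → (4, 1) → (4, 2) → (4, 3) → (5, 3) → (5, 4) → (6, 4) → (6, 5) → (6, 6))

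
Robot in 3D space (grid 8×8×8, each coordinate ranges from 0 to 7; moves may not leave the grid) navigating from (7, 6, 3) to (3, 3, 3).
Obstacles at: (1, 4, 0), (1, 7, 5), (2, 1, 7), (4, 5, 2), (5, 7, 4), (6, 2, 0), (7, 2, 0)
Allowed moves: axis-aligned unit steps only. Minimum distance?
7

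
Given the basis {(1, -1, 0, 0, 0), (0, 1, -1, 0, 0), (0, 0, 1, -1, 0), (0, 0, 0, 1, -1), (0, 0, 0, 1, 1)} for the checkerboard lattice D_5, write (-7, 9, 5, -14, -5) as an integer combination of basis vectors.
-7b₁ + 2b₂ + 7b₃ - b₄ - 6b₅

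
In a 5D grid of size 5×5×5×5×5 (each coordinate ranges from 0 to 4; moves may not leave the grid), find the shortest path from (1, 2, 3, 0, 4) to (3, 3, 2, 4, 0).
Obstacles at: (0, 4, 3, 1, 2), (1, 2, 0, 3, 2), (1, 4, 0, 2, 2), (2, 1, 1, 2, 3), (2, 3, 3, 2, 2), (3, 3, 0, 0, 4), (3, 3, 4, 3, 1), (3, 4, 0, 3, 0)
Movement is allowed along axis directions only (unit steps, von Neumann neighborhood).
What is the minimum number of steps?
12
(one shortest path: (1, 2, 3, 0, 4) → (2, 2, 3, 0, 4) → (3, 2, 3, 0, 4) → (3, 3, 3, 0, 4) → (3, 3, 2, 0, 4) → (3, 3, 2, 1, 4) → (3, 3, 2, 2, 4) → (3, 3, 2, 3, 4) → (3, 3, 2, 4, 4) → (3, 3, 2, 4, 3) → (3, 3, 2, 4, 2) → (3, 3, 2, 4, 1) → (3, 3, 2, 4, 0))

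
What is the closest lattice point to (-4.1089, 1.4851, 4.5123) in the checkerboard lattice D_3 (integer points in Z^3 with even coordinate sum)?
(-4, 1, 5)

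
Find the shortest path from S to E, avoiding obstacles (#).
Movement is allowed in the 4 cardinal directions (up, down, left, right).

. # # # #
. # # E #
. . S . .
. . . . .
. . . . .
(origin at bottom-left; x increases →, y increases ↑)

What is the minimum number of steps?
2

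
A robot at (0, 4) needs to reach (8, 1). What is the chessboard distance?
8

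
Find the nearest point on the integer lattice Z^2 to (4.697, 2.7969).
(5, 3)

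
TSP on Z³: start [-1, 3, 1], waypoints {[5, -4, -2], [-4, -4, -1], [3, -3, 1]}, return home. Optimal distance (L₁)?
38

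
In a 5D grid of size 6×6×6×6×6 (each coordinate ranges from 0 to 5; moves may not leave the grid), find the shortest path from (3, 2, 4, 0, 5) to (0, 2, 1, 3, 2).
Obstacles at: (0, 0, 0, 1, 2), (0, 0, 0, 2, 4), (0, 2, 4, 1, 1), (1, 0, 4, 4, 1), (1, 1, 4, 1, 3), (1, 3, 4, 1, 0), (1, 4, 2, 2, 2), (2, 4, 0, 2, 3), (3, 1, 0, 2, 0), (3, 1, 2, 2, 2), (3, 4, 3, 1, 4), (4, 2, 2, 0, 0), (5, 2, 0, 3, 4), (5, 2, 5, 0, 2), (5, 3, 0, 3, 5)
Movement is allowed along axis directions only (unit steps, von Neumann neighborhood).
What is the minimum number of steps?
12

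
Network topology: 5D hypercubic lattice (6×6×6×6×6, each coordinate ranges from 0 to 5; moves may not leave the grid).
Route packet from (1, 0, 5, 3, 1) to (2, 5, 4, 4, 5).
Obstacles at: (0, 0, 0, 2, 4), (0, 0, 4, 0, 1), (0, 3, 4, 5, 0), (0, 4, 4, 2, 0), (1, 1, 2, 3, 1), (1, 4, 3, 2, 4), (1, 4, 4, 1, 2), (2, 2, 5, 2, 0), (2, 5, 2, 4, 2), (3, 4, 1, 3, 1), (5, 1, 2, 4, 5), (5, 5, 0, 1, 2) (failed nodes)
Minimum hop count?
12
(one shortest path: (1, 0, 5, 3, 1) → (2, 0, 5, 3, 1) → (2, 1, 5, 3, 1) → (2, 2, 5, 3, 1) → (2, 3, 5, 3, 1) → (2, 4, 5, 3, 1) → (2, 5, 5, 3, 1) → (2, 5, 4, 3, 1) → (2, 5, 4, 4, 1) → (2, 5, 4, 4, 2) → (2, 5, 4, 4, 3) → (2, 5, 4, 4, 4) → (2, 5, 4, 4, 5))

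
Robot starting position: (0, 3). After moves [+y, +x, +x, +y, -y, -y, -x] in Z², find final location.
(1, 3)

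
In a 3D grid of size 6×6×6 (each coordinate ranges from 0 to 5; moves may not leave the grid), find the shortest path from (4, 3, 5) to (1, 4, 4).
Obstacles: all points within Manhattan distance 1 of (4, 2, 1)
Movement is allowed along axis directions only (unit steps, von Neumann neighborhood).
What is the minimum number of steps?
5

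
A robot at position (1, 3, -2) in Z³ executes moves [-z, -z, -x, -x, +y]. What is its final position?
(-1, 4, -4)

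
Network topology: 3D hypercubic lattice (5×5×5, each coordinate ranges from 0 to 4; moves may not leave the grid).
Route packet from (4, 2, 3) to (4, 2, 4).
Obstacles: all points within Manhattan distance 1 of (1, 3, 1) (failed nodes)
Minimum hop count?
1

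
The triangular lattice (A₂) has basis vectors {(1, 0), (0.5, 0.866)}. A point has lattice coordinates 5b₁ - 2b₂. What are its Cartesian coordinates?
(4, -1.732)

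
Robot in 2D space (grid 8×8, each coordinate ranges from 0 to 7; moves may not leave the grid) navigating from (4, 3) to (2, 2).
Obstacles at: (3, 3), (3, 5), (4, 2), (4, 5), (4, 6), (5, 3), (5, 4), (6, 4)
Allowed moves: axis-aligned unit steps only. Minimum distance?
5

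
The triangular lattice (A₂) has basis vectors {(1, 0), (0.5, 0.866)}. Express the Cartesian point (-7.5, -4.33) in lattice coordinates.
-5b₁ - 5b₂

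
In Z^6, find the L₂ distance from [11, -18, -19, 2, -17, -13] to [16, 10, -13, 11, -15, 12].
39.4335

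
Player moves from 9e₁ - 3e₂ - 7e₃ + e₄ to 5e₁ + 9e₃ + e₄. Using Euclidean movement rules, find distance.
16.7631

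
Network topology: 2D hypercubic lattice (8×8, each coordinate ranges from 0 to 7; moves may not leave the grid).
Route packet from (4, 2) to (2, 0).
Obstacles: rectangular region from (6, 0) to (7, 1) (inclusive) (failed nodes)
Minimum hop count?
4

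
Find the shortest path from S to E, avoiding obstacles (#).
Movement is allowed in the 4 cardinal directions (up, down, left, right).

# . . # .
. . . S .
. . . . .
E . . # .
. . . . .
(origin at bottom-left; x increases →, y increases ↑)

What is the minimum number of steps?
5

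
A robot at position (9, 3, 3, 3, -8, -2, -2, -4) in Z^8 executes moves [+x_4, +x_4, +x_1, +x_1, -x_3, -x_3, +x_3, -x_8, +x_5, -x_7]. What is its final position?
(11, 3, 2, 5, -7, -2, -3, -5)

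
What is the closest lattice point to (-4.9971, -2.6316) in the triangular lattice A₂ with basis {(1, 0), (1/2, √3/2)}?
(-4.5, -2.598)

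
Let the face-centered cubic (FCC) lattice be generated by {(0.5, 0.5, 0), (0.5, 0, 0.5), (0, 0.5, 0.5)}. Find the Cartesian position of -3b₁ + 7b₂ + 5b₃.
(2, 1, 6)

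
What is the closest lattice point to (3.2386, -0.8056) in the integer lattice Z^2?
(3, -1)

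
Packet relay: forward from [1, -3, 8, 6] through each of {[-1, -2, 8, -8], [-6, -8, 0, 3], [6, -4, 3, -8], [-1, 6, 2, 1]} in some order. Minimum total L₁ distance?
81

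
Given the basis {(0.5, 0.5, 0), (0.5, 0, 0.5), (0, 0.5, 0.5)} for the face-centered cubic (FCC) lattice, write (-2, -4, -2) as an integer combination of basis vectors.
-4b₁ - 4b₃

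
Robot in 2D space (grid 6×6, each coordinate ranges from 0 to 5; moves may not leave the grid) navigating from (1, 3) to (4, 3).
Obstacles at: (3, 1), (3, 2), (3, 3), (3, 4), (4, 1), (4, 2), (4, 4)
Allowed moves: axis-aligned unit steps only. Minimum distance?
9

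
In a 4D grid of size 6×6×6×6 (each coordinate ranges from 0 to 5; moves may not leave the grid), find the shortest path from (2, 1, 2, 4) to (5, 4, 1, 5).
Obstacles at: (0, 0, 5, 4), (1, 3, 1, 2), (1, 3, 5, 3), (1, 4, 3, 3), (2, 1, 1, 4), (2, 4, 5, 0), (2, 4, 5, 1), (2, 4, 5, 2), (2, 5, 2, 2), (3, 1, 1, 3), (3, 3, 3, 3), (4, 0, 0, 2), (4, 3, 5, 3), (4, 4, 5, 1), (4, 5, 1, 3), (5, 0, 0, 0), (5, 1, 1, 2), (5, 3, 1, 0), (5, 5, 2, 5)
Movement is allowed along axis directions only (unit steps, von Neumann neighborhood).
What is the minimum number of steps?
8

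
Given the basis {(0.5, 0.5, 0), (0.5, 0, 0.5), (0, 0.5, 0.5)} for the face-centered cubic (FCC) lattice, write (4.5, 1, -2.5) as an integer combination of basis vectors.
8b₁ + b₂ - 6b₃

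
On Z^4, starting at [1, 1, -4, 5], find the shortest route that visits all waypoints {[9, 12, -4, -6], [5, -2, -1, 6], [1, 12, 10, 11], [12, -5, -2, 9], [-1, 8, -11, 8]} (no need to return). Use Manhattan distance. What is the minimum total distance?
127
(one optimal route: (1, 1, -4, 5) → (5, -2, -1, 6) → (12, -5, -2, 9) → (9, 12, -4, -6) → (-1, 8, -11, 8) → (1, 12, 10, 11))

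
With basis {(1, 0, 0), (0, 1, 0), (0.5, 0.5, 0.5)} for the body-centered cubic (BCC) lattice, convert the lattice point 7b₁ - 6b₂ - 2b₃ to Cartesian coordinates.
(6, -7, -1)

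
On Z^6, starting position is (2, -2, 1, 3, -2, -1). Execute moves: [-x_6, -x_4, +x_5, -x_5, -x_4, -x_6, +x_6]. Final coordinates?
(2, -2, 1, 1, -2, -2)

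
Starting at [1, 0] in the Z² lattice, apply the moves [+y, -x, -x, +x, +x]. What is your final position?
(1, 1)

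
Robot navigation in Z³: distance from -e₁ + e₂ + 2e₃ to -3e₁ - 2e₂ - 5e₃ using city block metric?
12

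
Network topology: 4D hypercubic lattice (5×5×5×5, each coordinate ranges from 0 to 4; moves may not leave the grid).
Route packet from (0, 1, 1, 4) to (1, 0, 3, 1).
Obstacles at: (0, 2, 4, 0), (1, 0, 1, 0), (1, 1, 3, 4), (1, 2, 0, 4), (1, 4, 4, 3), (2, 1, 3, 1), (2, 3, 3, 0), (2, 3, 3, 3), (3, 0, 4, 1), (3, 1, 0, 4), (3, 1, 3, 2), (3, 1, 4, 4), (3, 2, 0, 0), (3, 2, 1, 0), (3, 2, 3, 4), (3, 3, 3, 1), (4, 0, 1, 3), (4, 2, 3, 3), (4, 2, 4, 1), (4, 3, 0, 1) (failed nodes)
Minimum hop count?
7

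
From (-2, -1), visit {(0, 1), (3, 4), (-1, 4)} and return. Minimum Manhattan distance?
20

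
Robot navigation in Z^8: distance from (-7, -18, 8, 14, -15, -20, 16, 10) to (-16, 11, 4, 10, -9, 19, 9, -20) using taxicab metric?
128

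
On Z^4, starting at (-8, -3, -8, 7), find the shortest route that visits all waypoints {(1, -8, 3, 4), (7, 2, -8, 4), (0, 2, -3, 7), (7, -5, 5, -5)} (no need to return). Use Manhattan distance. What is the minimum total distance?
78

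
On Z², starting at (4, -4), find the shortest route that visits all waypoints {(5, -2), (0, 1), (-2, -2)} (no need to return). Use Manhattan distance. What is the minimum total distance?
15
(one optimal route: (4, -4) → (5, -2) → (-2, -2) → (0, 1))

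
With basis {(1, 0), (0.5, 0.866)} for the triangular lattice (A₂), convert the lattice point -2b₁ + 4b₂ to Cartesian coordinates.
(0, 3.464)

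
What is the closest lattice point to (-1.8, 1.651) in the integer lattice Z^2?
(-2, 2)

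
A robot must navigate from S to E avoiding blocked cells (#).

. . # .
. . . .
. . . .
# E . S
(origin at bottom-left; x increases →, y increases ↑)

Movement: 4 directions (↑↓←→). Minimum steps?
2
(one shortest path: (3, 0) → (2, 0) → (1, 0))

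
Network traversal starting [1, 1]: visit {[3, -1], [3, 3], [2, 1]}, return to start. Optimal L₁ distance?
12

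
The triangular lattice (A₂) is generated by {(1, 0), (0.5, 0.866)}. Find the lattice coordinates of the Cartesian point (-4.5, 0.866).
-5b₁ + b₂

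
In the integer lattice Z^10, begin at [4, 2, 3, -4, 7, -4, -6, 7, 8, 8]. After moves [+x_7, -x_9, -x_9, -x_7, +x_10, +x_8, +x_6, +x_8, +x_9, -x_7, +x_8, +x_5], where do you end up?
(4, 2, 3, -4, 8, -3, -7, 10, 7, 9)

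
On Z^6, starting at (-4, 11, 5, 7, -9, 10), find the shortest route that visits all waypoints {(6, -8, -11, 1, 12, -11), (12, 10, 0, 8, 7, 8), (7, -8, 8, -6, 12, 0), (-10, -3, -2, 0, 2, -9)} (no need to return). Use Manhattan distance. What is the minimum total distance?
180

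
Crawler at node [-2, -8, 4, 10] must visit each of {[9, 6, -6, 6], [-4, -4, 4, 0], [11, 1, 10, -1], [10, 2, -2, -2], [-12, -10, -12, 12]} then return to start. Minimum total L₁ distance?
154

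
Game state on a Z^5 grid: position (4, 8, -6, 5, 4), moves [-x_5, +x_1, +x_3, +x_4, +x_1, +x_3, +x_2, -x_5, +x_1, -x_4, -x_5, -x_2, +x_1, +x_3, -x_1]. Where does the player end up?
(7, 8, -3, 5, 1)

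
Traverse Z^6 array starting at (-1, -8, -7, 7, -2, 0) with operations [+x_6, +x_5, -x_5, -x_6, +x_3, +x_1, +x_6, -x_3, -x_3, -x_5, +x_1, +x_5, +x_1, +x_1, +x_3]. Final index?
(3, -8, -7, 7, -2, 1)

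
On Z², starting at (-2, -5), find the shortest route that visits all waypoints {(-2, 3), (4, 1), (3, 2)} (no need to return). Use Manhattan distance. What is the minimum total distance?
16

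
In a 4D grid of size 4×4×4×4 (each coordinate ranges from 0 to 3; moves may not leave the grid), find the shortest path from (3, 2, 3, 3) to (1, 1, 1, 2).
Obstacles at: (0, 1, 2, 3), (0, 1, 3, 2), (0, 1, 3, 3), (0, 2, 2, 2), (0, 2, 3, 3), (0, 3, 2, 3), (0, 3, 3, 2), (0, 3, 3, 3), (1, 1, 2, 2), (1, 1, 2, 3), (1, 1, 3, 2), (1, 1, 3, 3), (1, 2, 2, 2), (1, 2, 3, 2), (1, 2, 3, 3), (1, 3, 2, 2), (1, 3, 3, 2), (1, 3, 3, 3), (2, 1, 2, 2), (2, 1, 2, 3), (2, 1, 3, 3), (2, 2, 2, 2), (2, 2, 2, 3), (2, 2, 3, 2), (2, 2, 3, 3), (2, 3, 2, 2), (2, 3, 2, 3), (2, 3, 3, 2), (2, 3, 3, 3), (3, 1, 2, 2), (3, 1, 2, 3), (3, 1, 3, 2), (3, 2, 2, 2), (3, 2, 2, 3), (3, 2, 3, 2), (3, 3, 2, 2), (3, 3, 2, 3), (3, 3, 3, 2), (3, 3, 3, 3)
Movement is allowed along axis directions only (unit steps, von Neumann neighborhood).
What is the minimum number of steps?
8
(one shortest path: (3, 2, 3, 3) → (3, 1, 3, 3) → (3, 0, 3, 3) → (2, 0, 3, 3) → (1, 0, 3, 3) → (1, 0, 2, 3) → (1, 0, 1, 3) → (1, 1, 1, 3) → (1, 1, 1, 2))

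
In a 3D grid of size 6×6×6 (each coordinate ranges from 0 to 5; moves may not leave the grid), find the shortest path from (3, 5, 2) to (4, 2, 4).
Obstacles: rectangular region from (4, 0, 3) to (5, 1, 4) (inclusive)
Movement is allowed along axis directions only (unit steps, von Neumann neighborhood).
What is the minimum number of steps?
6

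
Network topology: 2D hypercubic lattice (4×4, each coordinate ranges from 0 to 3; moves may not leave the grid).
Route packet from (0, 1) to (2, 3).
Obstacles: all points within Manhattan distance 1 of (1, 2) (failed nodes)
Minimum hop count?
8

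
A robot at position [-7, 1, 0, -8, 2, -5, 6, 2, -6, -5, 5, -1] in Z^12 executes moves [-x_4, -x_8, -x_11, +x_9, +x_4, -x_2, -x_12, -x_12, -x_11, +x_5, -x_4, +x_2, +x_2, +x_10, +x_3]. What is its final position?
(-7, 2, 1, -9, 3, -5, 6, 1, -5, -4, 3, -3)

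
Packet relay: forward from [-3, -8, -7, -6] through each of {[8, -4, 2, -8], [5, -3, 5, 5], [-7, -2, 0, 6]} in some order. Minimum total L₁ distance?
65
(one optimal route: (-3, -8, -7, -6) → (8, -4, 2, -8) → (5, -3, 5, 5) → (-7, -2, 0, 6))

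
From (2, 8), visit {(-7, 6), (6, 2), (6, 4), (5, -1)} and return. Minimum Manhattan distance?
44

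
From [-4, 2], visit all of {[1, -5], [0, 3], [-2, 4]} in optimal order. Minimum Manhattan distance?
16
(one optimal route: (-4, 2) → (-2, 4) → (0, 3) → (1, -5))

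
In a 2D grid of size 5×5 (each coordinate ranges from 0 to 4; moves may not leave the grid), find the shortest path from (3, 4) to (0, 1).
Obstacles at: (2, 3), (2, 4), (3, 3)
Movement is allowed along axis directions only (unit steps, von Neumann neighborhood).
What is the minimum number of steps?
8
(one shortest path: (3, 4) → (4, 4) → (4, 3) → (4, 2) → (3, 2) → (2, 2) → (1, 2) → (0, 2) → (0, 1))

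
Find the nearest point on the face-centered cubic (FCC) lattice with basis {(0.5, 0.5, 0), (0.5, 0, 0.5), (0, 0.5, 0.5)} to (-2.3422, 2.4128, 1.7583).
(-2.5, 2.5, 2)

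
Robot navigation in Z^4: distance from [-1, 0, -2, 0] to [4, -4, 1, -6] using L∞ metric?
6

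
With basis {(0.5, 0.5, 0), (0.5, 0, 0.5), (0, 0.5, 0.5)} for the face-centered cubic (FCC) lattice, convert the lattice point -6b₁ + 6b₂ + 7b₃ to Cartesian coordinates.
(0, 0.5, 6.5)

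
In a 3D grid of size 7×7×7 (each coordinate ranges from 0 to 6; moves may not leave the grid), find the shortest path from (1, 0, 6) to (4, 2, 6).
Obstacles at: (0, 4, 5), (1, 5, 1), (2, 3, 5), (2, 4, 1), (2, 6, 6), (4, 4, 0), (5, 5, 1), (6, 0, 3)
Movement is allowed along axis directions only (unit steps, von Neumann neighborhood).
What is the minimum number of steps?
5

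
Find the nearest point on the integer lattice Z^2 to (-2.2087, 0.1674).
(-2, 0)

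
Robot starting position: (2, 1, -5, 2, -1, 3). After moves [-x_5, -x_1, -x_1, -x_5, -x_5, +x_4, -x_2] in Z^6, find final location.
(0, 0, -5, 3, -4, 3)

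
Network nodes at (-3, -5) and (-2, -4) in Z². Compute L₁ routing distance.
2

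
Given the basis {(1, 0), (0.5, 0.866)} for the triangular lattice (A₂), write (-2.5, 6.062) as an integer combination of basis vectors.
-6b₁ + 7b₂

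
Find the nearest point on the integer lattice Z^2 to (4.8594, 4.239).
(5, 4)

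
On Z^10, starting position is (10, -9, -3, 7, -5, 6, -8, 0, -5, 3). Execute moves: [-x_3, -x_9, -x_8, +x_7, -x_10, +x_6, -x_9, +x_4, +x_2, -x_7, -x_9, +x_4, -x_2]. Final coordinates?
(10, -9, -4, 9, -5, 7, -8, -1, -8, 2)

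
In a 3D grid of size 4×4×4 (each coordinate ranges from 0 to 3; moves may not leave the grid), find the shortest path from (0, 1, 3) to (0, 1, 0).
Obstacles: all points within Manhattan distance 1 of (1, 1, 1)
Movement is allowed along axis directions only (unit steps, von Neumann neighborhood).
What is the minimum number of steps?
5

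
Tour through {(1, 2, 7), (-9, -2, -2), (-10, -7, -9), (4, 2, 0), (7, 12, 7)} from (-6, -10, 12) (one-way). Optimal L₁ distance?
86
(one optimal route: (-6, -10, 12) → (-10, -7, -9) → (-9, -2, -2) → (4, 2, 0) → (1, 2, 7) → (7, 12, 7))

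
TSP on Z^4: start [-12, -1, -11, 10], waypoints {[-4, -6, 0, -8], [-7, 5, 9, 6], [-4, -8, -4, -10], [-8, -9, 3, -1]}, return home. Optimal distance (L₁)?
130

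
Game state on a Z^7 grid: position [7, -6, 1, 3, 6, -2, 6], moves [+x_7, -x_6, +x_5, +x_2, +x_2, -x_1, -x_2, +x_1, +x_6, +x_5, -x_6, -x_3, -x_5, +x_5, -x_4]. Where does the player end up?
(7, -5, 0, 2, 8, -3, 7)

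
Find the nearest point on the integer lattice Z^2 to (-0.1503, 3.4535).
(0, 3)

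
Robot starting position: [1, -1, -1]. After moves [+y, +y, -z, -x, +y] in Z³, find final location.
(0, 2, -2)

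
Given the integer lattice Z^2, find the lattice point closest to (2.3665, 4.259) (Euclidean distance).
(2, 4)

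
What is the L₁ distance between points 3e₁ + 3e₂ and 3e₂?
3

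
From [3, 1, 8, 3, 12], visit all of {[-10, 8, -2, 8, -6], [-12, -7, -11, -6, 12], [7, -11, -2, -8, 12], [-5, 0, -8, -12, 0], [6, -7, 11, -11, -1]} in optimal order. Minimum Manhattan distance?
189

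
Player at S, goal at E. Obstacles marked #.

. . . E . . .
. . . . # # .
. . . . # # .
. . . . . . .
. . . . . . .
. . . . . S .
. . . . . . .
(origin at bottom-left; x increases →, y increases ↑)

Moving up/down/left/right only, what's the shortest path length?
7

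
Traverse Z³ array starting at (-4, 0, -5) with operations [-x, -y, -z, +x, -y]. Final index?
(-4, -2, -6)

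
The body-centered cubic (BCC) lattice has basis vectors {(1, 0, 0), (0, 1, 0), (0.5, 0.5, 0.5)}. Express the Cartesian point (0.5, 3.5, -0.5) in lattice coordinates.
b₁ + 4b₂ - b₃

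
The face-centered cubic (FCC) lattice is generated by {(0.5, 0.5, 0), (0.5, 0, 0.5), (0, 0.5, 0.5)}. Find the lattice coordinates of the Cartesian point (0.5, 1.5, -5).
7b₁ - 6b₂ - 4b₃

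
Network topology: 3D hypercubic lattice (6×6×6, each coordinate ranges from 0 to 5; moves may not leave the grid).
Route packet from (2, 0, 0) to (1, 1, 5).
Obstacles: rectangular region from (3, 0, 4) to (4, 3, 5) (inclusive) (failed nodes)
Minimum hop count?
7
(one shortest path: (2, 0, 0) → (1, 0, 0) → (1, 1, 0) → (1, 1, 1) → (1, 1, 2) → (1, 1, 3) → (1, 1, 4) → (1, 1, 5))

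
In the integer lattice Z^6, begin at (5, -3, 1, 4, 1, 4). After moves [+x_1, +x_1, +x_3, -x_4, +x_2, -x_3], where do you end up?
(7, -2, 1, 3, 1, 4)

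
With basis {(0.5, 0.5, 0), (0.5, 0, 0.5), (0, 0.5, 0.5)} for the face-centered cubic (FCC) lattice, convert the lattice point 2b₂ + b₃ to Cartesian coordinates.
(1, 0.5, 1.5)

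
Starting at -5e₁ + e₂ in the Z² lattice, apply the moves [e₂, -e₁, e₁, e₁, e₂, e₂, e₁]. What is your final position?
(-3, 4)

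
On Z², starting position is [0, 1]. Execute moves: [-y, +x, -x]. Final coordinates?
(0, 0)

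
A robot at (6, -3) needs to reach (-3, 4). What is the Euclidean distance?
11.4018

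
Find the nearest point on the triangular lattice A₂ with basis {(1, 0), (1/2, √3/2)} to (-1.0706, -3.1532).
(-1, -3.464)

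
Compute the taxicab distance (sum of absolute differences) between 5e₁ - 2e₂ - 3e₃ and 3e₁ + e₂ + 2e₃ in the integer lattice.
10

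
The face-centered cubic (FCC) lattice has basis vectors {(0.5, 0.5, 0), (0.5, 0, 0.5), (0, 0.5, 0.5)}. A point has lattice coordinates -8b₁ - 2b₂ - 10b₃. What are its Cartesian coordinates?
(-5, -9, -6)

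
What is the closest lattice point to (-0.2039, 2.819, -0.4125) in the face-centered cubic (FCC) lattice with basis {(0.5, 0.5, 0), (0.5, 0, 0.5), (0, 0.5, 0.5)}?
(-0.5, 3, -0.5)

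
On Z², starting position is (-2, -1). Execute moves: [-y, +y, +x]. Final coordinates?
(-1, -1)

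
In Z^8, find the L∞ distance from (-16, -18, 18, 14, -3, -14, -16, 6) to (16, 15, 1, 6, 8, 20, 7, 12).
34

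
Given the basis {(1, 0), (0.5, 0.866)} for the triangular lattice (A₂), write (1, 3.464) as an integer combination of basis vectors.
-b₁ + 4b₂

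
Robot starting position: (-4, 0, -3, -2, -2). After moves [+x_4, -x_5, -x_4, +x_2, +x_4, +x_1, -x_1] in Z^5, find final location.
(-4, 1, -3, -1, -3)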